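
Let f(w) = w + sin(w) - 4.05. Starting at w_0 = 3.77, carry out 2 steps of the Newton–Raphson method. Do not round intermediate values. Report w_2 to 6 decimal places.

-0.949892

f'(w) = 1 + cos(w)
w_0 = 3.770000: f = -0.867857, f' = 0.191035 → w_1 = 3.770000 - (-0.867857)/(0.191035) = 8.312917
w_1 = 8.312917: f = 5.159442, f' = 0.557006 → w_2 = 8.312917 - (5.159442)/(0.557006) = -0.949892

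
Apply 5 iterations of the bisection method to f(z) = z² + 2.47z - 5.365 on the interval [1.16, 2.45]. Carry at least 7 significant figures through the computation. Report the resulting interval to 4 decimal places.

f(1.160000) = -1.154200, f(2.450000) = 6.689000 (opposite signs)
step 1: m = 1.805000, f(m) = 2.351375 > 0 → root in [1.160000, 1.805000]
step 2: m = 1.482500, f(m) = 0.494581 > 0 → root in [1.160000, 1.482500]
step 3: m = 1.321250, f(m) = -0.355811 < 0 → root in [1.321250, 1.482500]
step 4: m = 1.401875, f(m) = 0.062885 > 0 → root in [1.321250, 1.401875]
step 5: m = 1.361563, f(m) = -0.148088 < 0 → root in [1.361563, 1.401875]

[1.3616, 1.4019]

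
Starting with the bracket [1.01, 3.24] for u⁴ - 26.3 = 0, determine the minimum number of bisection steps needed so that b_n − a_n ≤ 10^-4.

15

Initial width b − a = 3.24 − 1.01 = 2.230000.
After n steps the width is (b−a)/2^n; need (b−a)/2^n ≤ 10^-4.
So n ≥ log₂(2.230000/10^-4) = log₂(22300.0000) ≈ 14.4448.
Hence n = 15.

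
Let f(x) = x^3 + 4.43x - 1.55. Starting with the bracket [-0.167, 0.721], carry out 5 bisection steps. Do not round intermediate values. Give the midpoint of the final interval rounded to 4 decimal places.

0.3464

f(-0.167000) = -2.294467, f(0.721000) = 2.018835 (opposite signs)
step 1: m = 0.277000, f(m) = -0.301636 < 0 → root in [0.277000, 0.721000]
step 2: m = 0.499000, f(m) = 0.784821 > 0 → root in [0.277000, 0.499000]
step 3: m = 0.388000, f(m) = 0.227251 > 0 → root in [0.277000, 0.388000]
step 4: m = 0.332500, f(m) = -0.040265 < 0 → root in [0.332500, 0.388000]
step 5: m = 0.360250, f(m) = 0.092661 > 0 → root in [0.332500, 0.360250]
Midpoint of [0.332500, 0.360250] = 0.346375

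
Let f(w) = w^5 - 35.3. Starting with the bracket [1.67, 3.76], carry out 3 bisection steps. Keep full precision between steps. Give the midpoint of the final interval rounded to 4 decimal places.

2.0619

f(1.670000) = -22.310801, f(3.760000) = 716.217719 (opposite signs)
step 1: m = 2.715000, f(m) = 112.219411 > 0 → root in [1.670000, 2.715000]
step 2: m = 2.192500, f(m) = 15.363829 > 0 → root in [1.670000, 2.192500]
step 3: m = 1.931250, f(m) = -8.434651 < 0 → root in [1.931250, 2.192500]
Midpoint of [1.931250, 2.192500] = 2.061875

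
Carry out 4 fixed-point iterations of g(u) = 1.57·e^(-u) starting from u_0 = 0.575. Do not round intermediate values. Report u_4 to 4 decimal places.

0.6912

u_1 = g(0.575000) = 0.883447
u_2 = g(0.883447) = 0.648969
u_3 = g(0.648969) = 0.820458
u_4 = g(0.820458) = 0.691161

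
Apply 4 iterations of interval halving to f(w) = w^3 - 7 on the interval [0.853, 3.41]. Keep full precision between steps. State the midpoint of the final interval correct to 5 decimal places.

1.89178

f(0.853000) = -6.379350, f(3.410000) = 32.651821 (opposite signs)
step 1: m = 2.131500, f(m) = 2.684027 > 0 → root in [0.853000, 2.131500]
step 2: m = 1.492250, f(m) = -3.677043 < 0 → root in [1.492250, 2.131500]
step 3: m = 1.811875, f(m) = -1.051812 < 0 → root in [1.811875, 2.131500]
step 4: m = 1.971687, f(m) = 0.665037 > 0 → root in [1.811875, 1.971687]
Midpoint of [1.811875, 1.971687] = 1.891781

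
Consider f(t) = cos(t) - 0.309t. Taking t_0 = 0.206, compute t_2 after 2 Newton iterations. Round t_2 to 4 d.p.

1.1545

f'(t) = -sin(t) - 0.309
t_0 = 0.206000: f = 0.915203, f' = -0.513546 → t_1 = 0.206000 - (0.915203)/(-0.513546) = 1.988124
t_1 = 1.988124: f = -1.019649, f' = -1.223175 → t_2 = 1.988124 - (-1.019649)/(-1.223175) = 1.154516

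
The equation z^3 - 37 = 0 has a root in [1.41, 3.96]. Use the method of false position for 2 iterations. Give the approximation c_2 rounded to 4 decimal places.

3.2507

False-position update: c = (a·f(b) − b·f(a))/(f(b) − f(a)); replace the endpoint whose sign matches f(c).
f(1.410000) = -34.196779, f(3.960000) = 25.099136
step 1: c = 2.880620, f(c) = -13.096685 < 0 → new bracket [2.880620, 3.960000]
step 2: c = 3.250721, f(c) = -2.649023 < 0 → new bracket [3.250721, 3.960000]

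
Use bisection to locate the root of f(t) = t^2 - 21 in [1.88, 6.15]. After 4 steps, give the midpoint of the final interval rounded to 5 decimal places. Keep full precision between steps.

f(1.880000) = -17.465600, f(6.150000) = 16.822500 (opposite signs)
step 1: m = 4.015000, f(m) = -4.879775 < 0 → root in [4.015000, 6.150000]
step 2: m = 5.082500, f(m) = 4.831806 > 0 → root in [4.015000, 5.082500]
step 3: m = 4.548750, f(m) = -0.308873 < 0 → root in [4.548750, 5.082500]
step 4: m = 4.815625, f(m) = 2.190244 > 0 → root in [4.548750, 4.815625]
Midpoint of [4.548750, 4.815625] = 4.682188

4.68219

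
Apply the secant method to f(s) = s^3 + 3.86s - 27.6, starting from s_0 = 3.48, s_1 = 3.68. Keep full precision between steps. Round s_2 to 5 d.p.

2.81891

Secant update: s_(k+1) = s_k − f(s_k)·(s_k − s_(k-1))/(f(s_k) − f(s_(k-1))).
f(s_0) = 27.976992, f(s_1) = 36.440832
s_2 = 3.680000 - (36.440832)·(3.680000 - 3.480000)/(36.440832 - (27.976992)) = 2.818905; f(s_2) = 5.680641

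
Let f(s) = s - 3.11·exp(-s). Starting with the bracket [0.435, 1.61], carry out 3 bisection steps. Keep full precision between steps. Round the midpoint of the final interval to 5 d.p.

1.09594

f(0.435000) = -1.577993, f(1.610000) = 0.988350 (opposite signs)
step 1: m = 1.022500, f(m) = -0.096150 < 0 → root in [1.022500, 1.610000]
step 2: m = 1.316250, f(m) = 0.482338 > 0 → root in [1.022500, 1.316250]
step 3: m = 1.169375, f(m) = 0.203530 > 0 → root in [1.022500, 1.169375]
Midpoint of [1.022500, 1.169375] = 1.095938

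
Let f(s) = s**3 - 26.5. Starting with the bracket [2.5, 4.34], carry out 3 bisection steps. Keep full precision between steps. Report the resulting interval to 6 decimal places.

[2.960000, 3.190000]

f(2.500000) = -10.875000, f(4.340000) = 55.246504 (opposite signs)
step 1: m = 3.420000, f(m) = 13.501688 > 0 → root in [2.500000, 3.420000]
step 2: m = 2.960000, f(m) = -0.565664 < 0 → root in [2.960000, 3.420000]
step 3: m = 3.190000, f(m) = 5.961759 > 0 → root in [2.960000, 3.190000]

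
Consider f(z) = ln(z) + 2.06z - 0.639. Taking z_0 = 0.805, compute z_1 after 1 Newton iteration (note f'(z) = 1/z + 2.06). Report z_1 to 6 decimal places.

0.562017

z_0 = 0.805000: f = 0.802387, f' = 3.302236 → z_1 = 0.805000 - (0.802387)/(3.302236) = 0.562017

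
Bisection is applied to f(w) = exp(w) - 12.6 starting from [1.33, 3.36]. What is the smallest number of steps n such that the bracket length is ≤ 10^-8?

28

Initial width b − a = 3.36 − 1.33 = 2.030000.
After n steps the width is (b−a)/2^n; need (b−a)/2^n ≤ 10^-8.
So n ≥ log₂(2.030000/10^-8) = log₂(203000000.0000) ≈ 27.5969.
Hence n = 28.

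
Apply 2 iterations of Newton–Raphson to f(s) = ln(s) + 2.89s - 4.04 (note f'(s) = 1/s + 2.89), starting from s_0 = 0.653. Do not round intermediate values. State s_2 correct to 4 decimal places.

Newton update: s ← s − f(s)/f'(s).
s_0 = 0.653000: f = -2.579008, f' = 4.421394 → s_1 = 0.653000 - (-2.579008)/(4.421394) = 1.236302
s_1 = 1.236302: f = -0.254962, f' = 3.698864 → s_2 = 1.236302 - (-0.254962)/(3.698864) = 1.305232

1.3052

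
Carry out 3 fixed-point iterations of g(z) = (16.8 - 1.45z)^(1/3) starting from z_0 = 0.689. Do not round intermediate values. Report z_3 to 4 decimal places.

z_1 = g(0.689000) = 2.509349
z_2 = g(2.509349) = 2.361028
z_3 = g(2.361028) = 2.373819

2.3738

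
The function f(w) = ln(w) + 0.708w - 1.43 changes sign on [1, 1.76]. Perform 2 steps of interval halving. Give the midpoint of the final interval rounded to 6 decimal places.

f(1.000000) = -0.722000, f(1.760000) = 0.381394 (opposite signs)
step 1: m = 1.380000, f(m) = -0.130877 < 0 → root in [1.380000, 1.760000]
step 2: m = 1.570000, f(m) = 0.132636 > 0 → root in [1.380000, 1.570000]
Midpoint of [1.380000, 1.570000] = 1.475000

1.475000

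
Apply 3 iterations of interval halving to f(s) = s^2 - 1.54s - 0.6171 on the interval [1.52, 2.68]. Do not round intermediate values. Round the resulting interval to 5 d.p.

f(1.520000) = -0.647500, f(2.680000) = 2.438100 (opposite signs)
step 1: m = 2.100000, f(m) = 0.558900 > 0 → root in [1.520000, 2.100000]
step 2: m = 1.810000, f(m) = -0.128400 < 0 → root in [1.810000, 2.100000]
step 3: m = 1.955000, f(m) = 0.194225 > 0 → root in [1.810000, 1.955000]

[1.81000, 1.95500]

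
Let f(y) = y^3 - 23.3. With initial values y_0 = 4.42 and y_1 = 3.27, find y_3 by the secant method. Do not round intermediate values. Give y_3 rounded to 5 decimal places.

2.87569

Secant update: y_(k+1) = y_k − f(y_k)·(y_k − y_(k-1))/(f(y_k) − f(y_(k-1))).
f(y_0) = 63.050888, f(y_1) = 11.665783
y_2 = 3.270000 - (11.665783)·(3.270000 - 4.420000)/(11.665783 - (63.050888)) = 3.008919; f(y_2) = 3.941542
y_3 = 3.008919 - (3.941542)·(3.008919 - 3.270000)/(3.941542 - (11.665783)) = 2.875695; f(y_3) = 0.480903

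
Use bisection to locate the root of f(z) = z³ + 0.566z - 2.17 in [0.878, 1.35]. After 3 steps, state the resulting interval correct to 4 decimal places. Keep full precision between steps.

[1.1140, 1.1730]

f(0.878000) = -0.996216, f(1.350000) = 1.054475 (opposite signs)
step 1: m = 1.114000, f(m) = -0.157006 < 0 → root in [1.114000, 1.350000]
step 2: m = 1.232000, f(m) = 0.397271 > 0 → root in [1.114000, 1.232000]
step 3: m = 1.173000, f(m) = 0.107883 > 0 → root in [1.114000, 1.173000]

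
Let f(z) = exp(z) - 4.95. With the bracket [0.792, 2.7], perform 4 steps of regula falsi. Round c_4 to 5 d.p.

1.56049

f(0.792000) = -2.742192, f(2.700000) = 9.929732
step 1: c = 1.204889, f(c) = -1.613610 < 0 → new bracket [1.204889, 2.700000]
step 2: c = 1.413887, f(c) = -0.838095 < 0 → new bracket [1.413887, 2.700000]
step 3: c = 1.513989, f(c) = -0.405177 < 0 → new bracket [1.513989, 2.700000]
step 4: c = 1.560486, f(c) = -0.188865 < 0 → new bracket [1.560486, 2.700000]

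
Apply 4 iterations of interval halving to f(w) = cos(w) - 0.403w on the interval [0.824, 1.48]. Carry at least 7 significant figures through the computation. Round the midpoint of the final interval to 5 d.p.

1.09050

f(0.824000) = 0.347219, f(1.480000) = -0.505768 (opposite signs)
step 1: m = 1.152000, f(m) = -0.057595 < 0 → root in [0.824000, 1.152000]
step 2: m = 0.988000, f(m) = 0.152197 > 0 → root in [0.988000, 1.152000]
step 3: m = 1.070000, f(m) = 0.048914 > 0 → root in [1.070000, 1.152000]
step 4: m = 1.111000, f(m) = -0.003967 < 0 → root in [1.070000, 1.111000]
Midpoint of [1.070000, 1.111000] = 1.090500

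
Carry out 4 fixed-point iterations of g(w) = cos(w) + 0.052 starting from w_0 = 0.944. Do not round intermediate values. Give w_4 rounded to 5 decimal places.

0.81150

w_1 = g(0.944000) = 0.638553
w_2 = g(0.638553) = 0.854959
w_3 = g(0.854959) = 0.708249
w_4 = g(0.708249) = 0.811502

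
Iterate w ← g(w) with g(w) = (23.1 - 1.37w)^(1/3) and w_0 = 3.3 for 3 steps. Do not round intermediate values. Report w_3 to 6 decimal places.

2.687657

w_1 = g(3.300000) = 2.648546
w_2 = g(2.648546) = 2.690294
w_3 = g(2.690294) = 2.687657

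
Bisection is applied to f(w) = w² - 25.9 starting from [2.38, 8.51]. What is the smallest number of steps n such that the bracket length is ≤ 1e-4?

Initial width b − a = 8.51 − 2.38 = 6.130000.
After n steps the width is (b−a)/2^n; need (b−a)/2^n ≤ 1e-4.
So n ≥ log₂(6.130000/1e-4) = log₂(61300.0000) ≈ 15.9036.
Hence n = 16.

16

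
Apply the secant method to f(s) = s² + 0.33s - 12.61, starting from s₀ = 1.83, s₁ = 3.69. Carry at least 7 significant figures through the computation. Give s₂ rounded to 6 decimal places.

f(s_0) = -8.657200, f(s_1) = 2.223800
s_2 = 3.690000 - (2.223800)·(3.690000 - 1.830000)/(2.223800 - (-8.657200)) = 3.309863; f(s_2) = -0.562550

3.309863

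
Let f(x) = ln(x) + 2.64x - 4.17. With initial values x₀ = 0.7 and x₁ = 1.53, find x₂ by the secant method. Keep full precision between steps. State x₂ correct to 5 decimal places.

Secant update: x_(k+1) = x_k − f(x_k)·(x_k − x_(k-1))/(f(x_k) − f(x_(k-1))).
f(x_0) = -2.678675, f(x_1) = 0.294468
x_2 = 1.530000 - (0.294468)·(1.530000 - 0.700000)/(0.294468 - (-2.678675)) = 1.447795; f(x_2) = 0.022219

1.44779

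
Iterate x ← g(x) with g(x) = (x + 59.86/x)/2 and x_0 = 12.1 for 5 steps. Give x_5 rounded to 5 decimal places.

7.73692

x_1 = g(12.100000) = 8.523554
x_2 = g(8.523554) = 7.773223
x_3 = g(7.773223) = 7.737009
x_4 = g(7.737009) = 7.736924
x_5 = g(7.736924) = 7.736924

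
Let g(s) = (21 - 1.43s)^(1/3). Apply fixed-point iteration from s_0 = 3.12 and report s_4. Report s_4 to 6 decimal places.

s_1 = g(3.120000) = 2.547795
s_2 = g(2.547795) = 2.589139
s_3 = g(2.589139) = 2.586196
s_4 = g(2.586196) = 2.586405

2.586405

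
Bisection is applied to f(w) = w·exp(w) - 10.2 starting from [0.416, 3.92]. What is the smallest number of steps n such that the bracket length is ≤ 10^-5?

19

Initial width b − a = 3.92 − 0.416 = 3.504000.
After n steps the width is (b−a)/2^n; need (b−a)/2^n ≤ 10^-5.
So n ≥ log₂(3.504000/10^-5) = log₂(350400.0000) ≈ 18.4186.
Hence n = 19.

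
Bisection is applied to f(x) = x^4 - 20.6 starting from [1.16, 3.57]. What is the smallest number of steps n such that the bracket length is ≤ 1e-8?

Initial width b − a = 3.57 − 1.16 = 2.410000.
After n steps the width is (b−a)/2^n; need (b−a)/2^n ≤ 1e-8.
So n ≥ log₂(2.410000/1e-8) = log₂(241000000.0000) ≈ 27.8445.
Hence n = 28.

28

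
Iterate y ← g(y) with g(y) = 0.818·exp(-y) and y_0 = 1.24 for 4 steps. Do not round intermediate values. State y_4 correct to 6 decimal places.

y_1 = g(1.240000) = 0.236716
y_2 = g(0.236716) = 0.645578
y_3 = g(0.645578) = 0.428926
y_4 = g(0.428926) = 0.532688

0.532688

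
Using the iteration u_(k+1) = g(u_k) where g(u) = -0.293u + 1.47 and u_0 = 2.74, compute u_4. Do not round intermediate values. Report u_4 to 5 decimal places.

1.14871

u_1 = g(2.740000) = 0.667180
u_2 = g(0.667180) = 1.274516
u_3 = g(1.274516) = 1.096567
u_4 = g(1.096567) = 1.148706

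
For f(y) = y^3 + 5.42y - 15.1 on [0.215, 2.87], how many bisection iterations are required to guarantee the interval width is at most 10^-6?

22

Initial width b − a = 2.87 − 0.215 = 2.655000.
After n steps the width is (b−a)/2^n; need (b−a)/2^n ≤ 10^-6.
So n ≥ log₂(2.655000/10^-6) = log₂(2655000.0000) ≈ 21.3403.
Hence n = 22.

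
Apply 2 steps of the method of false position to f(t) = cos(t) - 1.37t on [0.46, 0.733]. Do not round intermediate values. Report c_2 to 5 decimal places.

f(0.460000) = 0.265852, f(0.733000) = -0.261040
step 1: c = 0.597747, f(c) = 0.007693 > 0 → new bracket [0.597747, 0.733000]
step 2: c = 0.601619, f(c) = 0.000203 > 0 → new bracket [0.601619, 0.733000]

0.60162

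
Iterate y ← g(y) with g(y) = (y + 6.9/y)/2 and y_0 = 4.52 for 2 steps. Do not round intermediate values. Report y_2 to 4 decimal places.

y_1 = g(4.520000) = 3.023274
y_2 = g(3.023274) = 2.652784

2.6528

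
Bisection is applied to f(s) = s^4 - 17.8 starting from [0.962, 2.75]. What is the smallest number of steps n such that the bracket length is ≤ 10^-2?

Initial width b − a = 2.75 − 0.962 = 1.788000.
After n steps the width is (b−a)/2^n; need (b−a)/2^n ≤ 10^-2.
So n ≥ log₂(1.788000/10^-2) = log₂(178.8000) ≈ 7.4822.
Hence n = 8.

8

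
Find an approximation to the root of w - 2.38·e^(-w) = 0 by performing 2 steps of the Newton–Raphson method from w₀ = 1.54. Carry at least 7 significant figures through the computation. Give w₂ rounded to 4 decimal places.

0.9332

f'(w) = 1 + 2.38·e^(-w)
w_0 = 1.540000: f = 1.029773, f' = 1.510227 → w_1 = 1.540000 - (1.029773)/(1.510227) = 0.858134
w_1 = 0.858134: f = -0.150873, f' = 2.009007 → w_2 = 0.858134 - (-0.150873)/(2.009007) = 0.933232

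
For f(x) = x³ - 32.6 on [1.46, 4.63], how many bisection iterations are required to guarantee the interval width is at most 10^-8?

Initial width b − a = 4.63 − 1.46 = 3.170000.
After n steps the width is (b−a)/2^n; need (b−a)/2^n ≤ 10^-8.
So n ≥ log₂(3.170000/10^-8) = log₂(317000000.0000) ≈ 28.2399.
Hence n = 29.

29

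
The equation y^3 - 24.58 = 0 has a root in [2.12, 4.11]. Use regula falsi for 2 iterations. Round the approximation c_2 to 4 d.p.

False-position update: c = (a·f(b) − b·f(a))/(f(b) − f(a)); replace the endpoint whose sign matches f(c).
f(2.120000) = -15.051872, f(4.110000) = 44.846531
step 1: c = 2.620067, f(c) = -6.593889 < 0 → new bracket [2.620067, 4.110000]
step 2: c = 2.811054, f(c) = -2.366978 < 0 → new bracket [2.811054, 4.110000]

2.8111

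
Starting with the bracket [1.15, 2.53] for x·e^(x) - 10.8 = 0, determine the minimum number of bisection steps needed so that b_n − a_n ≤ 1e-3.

Initial width b − a = 2.53 − 1.15 = 1.380000.
After n steps the width is (b−a)/2^n; need (b−a)/2^n ≤ 1e-3.
So n ≥ log₂(1.380000/1e-3) = log₂(1380.0000) ≈ 10.4305.
Hence n = 11.

11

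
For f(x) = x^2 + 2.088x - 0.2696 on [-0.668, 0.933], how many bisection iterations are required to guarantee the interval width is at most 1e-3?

11

Initial width b − a = 0.933 − -0.668 = 1.601000.
After n steps the width is (b−a)/2^n; need (b−a)/2^n ≤ 1e-3.
So n ≥ log₂(1.601000/1e-3) = log₂(1601.0000) ≈ 10.6448.
Hence n = 11.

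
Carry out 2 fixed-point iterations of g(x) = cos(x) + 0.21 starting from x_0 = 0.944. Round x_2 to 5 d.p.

0.90918

x_1 = g(0.944000) = 0.796553
x_2 = g(0.796553) = 0.909175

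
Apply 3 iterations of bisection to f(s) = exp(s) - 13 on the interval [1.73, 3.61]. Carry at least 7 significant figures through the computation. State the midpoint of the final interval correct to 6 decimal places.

2.552500

f(1.730000) = -7.359346, f(3.610000) = 23.966053 (opposite signs)
step 1: m = 2.670000, f(m) = 1.439969 > 0 → root in [1.730000, 2.670000]
step 2: m = 2.200000, f(m) = -3.974987 < 0 → root in [2.200000, 2.670000]
step 3: m = 2.435000, f(m) = -1.584181 < 0 → root in [2.435000, 2.670000]
Midpoint of [2.435000, 2.670000] = 2.552500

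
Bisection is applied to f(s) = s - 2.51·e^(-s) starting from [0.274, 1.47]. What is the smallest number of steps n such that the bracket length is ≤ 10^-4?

Initial width b − a = 1.47 − 0.274 = 1.196000.
After n steps the width is (b−a)/2^n; need (b−a)/2^n ≤ 10^-4.
So n ≥ log₂(1.196000/10^-4) = log₂(11960.0000) ≈ 13.5459.
Hence n = 14.

14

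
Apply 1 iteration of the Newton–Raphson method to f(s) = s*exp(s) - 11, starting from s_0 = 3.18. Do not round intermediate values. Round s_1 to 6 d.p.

2.528670

Newton update: s ← s − f(s)/f'(s).
f'(s) = (s+1)*exp(s)
s_0 = 3.180000: f = 65.468676, f' = 100.515430 → s_1 = 3.180000 - (65.468676)/(100.515430) = 2.528670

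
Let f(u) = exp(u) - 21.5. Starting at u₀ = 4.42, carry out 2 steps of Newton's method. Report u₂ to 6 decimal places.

3.221716

Newton update: u ← u − f(u)/f'(u).
f'(u) = exp(u)
u_0 = 4.420000: f = 61.596285, f' = 83.096285 → u_1 = 4.420000 - (61.596285)/(83.096285) = 3.678736
u_1 = 3.678736: f = 18.096312, f' = 39.596312 → u_2 = 3.678736 - (18.096312)/(39.596312) = 3.221716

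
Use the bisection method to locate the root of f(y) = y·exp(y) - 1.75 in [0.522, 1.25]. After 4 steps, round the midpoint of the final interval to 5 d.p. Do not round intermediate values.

0.77225

f(0.522000) = -0.870224, f(1.250000) = 2.612929 (opposite signs)
step 1: m = 0.886000, f(m) = 0.398912 > 0 → root in [0.522000, 0.886000]
step 2: m = 0.704000, f(m) = -0.326636 < 0 → root in [0.704000, 0.886000]
step 3: m = 0.795000, f(m) = 0.010481 > 0 → root in [0.704000, 0.795000]
step 4: m = 0.749500, f(m) = -0.164102 < 0 → root in [0.749500, 0.795000]
Midpoint of [0.749500, 0.795000] = 0.772250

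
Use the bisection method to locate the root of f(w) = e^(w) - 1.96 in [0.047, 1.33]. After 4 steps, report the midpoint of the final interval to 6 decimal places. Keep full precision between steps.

0.648406

f(0.047000) = -0.911878, f(1.330000) = 1.821043 (opposite signs)
step 1: m = 0.688500, f(m) = 0.030727 > 0 → root in [0.047000, 0.688500]
step 2: m = 0.367750, f(m) = -0.515519 < 0 → root in [0.367750, 0.688500]
step 3: m = 0.528125, f(m) = -0.264250 < 0 → root in [0.528125, 0.688500]
step 4: m = 0.608313, f(m) = -0.122672 < 0 → root in [0.608313, 0.688500]
Midpoint of [0.608313, 0.688500] = 0.648406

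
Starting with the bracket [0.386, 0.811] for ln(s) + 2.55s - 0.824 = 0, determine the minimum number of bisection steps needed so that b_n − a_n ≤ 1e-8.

Initial width b − a = 0.811 − 0.386 = 0.425000.
After n steps the width is (b−a)/2^n; need (b−a)/2^n ≤ 1e-8.
So n ≥ log₂(0.425000/1e-8) = log₂(42500000.0000) ≈ 25.3410.
Hence n = 26.

26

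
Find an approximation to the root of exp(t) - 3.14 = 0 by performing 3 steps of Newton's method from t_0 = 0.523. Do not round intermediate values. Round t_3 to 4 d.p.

Newton update: t ← t − f(t)/f'(t).
f'(t) = exp(t)
t_0 = 0.523000: f = -1.452919, f' = 1.687081 → t_1 = 0.523000 - (-1.452919)/(1.687081) = 1.384203
t_1 = 1.384203: f = 0.851641, f' = 3.991641 → t_2 = 1.384203 - (0.851641)/(3.991641) = 1.170846
t_2 = 1.170846: f = 0.084721, f' = 3.224721 → t_3 = 1.170846 - (0.084721)/(3.224721) = 1.144574

1.1446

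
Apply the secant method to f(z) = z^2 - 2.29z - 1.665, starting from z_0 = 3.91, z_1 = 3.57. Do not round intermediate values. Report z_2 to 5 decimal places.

3.01035

f(z_0) = 4.669200, f(z_1) = 2.904600
z_2 = 3.570000 - (2.904600)·(3.570000 - 3.910000)/(2.904600 - (4.669200)) = 3.010347; f(z_2) = 0.503494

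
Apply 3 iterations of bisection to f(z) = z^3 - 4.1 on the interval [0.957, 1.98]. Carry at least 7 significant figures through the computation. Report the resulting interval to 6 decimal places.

[1.596375, 1.724250]

f(0.957000) = -3.223533, f(1.980000) = 3.662392 (opposite signs)
step 1: m = 1.468500, f(m) = -0.933191 < 0 → root in [1.468500, 1.980000]
step 2: m = 1.724250, f(m) = 1.026261 > 0 → root in [1.468500, 1.724250]
step 3: m = 1.596375, f(m) = -0.031777 < 0 → root in [1.596375, 1.724250]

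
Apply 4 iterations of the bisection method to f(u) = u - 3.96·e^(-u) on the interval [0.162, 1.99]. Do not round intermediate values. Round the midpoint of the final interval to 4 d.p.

f(0.162000) = -3.205747, f(1.990000) = 1.448686 (opposite signs)
step 1: m = 1.076000, f(m) = -0.274188 < 0 → root in [1.076000, 1.990000]
step 2: m = 1.533000, f(m) = 0.678087 > 0 → root in [1.076000, 1.533000]
step 3: m = 1.304500, f(m) = 0.230120 > 0 → root in [1.076000, 1.304500]
step 4: m = 1.190250, f(m) = -0.014165 < 0 → root in [1.190250, 1.304500]
Midpoint of [1.190250, 1.304500] = 1.247375

1.2474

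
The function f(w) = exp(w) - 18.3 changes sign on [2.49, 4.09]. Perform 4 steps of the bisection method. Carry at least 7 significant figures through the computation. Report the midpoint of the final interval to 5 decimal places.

2.94000

f(2.490000) = -6.238724, f(4.090000) = 41.439892 (opposite signs)
step 1: m = 3.290000, f(m) = 8.542864 > 0 → root in [2.490000, 3.290000]
step 2: m = 2.890000, f(m) = -0.306690 < 0 → root in [2.890000, 3.290000]
step 3: m = 3.090000, f(m) = 3.677078 > 0 → root in [2.890000, 3.090000]
step 4: m = 2.990000, f(m) = 1.585682 > 0 → root in [2.890000, 2.990000]
Midpoint of [2.890000, 2.990000] = 2.940000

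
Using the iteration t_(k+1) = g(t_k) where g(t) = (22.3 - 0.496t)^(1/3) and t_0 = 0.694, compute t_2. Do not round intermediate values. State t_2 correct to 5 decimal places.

2.75503

t_1 = g(0.694000) = 2.800161
t_2 = g(2.800161) = 2.755026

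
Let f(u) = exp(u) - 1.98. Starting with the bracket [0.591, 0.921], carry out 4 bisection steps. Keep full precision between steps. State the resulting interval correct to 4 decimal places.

[0.6735, 0.6941]

f(0.591000) = -0.174207, f(0.921000) = 0.531801 (opposite signs)
step 1: m = 0.756000, f(m) = 0.149740 > 0 → root in [0.591000, 0.756000]
step 2: m = 0.673500, f(m) = -0.018911 < 0 → root in [0.673500, 0.756000]
step 3: m = 0.714750, f(m) = 0.063676 > 0 → root in [0.673500, 0.714750]
step 4: m = 0.694125, f(m) = 0.021957 > 0 → root in [0.673500, 0.694125]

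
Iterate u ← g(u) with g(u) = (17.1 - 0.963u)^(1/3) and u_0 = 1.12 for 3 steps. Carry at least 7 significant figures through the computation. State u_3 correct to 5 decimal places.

2.45202

u_1 = g(1.120000) = 2.520967
u_2 = g(2.520967) = 2.448121
u_3 = g(2.448121) = 2.452016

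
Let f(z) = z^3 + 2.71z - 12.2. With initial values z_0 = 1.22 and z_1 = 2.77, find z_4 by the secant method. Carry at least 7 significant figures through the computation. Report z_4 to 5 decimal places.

Secant update: z_(k+1) = z_k − f(z_k)·(z_k − z_(k-1))/(f(z_k) − f(z_(k-1))).
f(z_0) = -7.077952, f(z_1) = 16.560633
z_2 = 2.770000 - (16.560633)·(2.770000 - 1.220000)/(16.560633 - (-7.077952)) = 1.684107; f(z_2) = -2.859582
z_3 = 1.684107 - (-2.859582)·(1.684107 - 2.770000)/(-2.859582 - (16.560633)) = 1.844002; f(z_3) = -0.932515
z_4 = 1.844002 - (-0.932515)·(1.844002 - 1.684107)/(-0.932515 - (-2.859582)) = 1.921376; f(z_4) = 0.100044

1.92138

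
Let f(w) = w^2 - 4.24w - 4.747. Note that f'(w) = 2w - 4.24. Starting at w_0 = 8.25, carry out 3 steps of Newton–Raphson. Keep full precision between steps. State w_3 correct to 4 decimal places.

5.1610

Newton update: w ← w − f(w)/f'(w).
w_0 = 8.250000: f = 28.335500, f' = 12.260000 → w_1 = 8.250000 - (28.335500)/(12.260000) = 5.938785
w_1 = 5.938785: f = 5.341716, f' = 7.637569 → w_2 = 5.938785 - (5.341716)/(7.637569) = 5.239385
w_2 = 5.239385: f = 0.489160, f' = 6.238769 → w_3 = 5.239385 - (0.489160)/(6.238769) = 5.160978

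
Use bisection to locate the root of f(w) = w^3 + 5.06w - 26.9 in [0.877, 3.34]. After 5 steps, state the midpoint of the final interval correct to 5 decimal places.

2.45486

f(0.877000) = -21.787854, f(3.340000) = 27.260104 (opposite signs)
step 1: m = 2.108500, f(m) = -6.857079 < 0 → root in [2.108500, 3.340000]
step 2: m = 2.724250, f(m) = 7.102830 > 0 → root in [2.108500, 2.724250]
step 3: m = 2.416375, f(m) = -0.564247 < 0 → root in [2.416375, 2.724250]
step 4: m = 2.570312, f(m) = 3.086567 > 0 → root in [2.416375, 2.570312]
step 5: m = 2.493344, f(m) = 1.216847 > 0 → root in [2.416375, 2.493344]
Midpoint of [2.416375, 2.493344] = 2.454859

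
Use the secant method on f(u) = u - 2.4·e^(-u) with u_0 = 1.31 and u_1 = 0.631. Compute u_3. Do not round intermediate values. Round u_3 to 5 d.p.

f(u_0) = 0.662432, f(u_1) = -0.645943
u_2 = 0.631000 - (-0.645943)·(0.631000 - 1.310000)/(-0.645943 - (0.662432)) = 0.966221; f(u_2) = 0.052978
u_3 = 0.966221 - (0.052978)·(0.966221 - 0.631000)/(0.052978 - (-0.645943)) = 0.940812; f(u_3) = 0.004066

0.94081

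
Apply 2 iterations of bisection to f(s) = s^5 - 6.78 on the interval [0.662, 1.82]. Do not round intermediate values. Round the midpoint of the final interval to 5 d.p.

1.38575

f(0.662000) = -6.652858, f(1.820000) = 13.189029 (opposite signs)
step 1: m = 1.241000, f(m) = -3.836535 < 0 → root in [1.241000, 1.820000]
step 2: m = 1.530500, f(m) = 1.617822 > 0 → root in [1.241000, 1.530500]
Midpoint of [1.241000, 1.530500] = 1.385750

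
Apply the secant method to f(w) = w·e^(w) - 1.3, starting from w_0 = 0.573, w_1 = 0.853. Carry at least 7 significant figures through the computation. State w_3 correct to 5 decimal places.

Secant update: w_(k+1) = w_k − f(w_k)·(w_k − w_(k-1))/(f(w_k) − f(w_(k-1))).
f(w_0) = -0.283739, f(w_1) = 0.701715
w_2 = 0.853000 - (0.701715)·(0.853000 - 0.573000)/(0.701715 - (-0.283739)) = 0.653620; f(w_2) = -0.043425
w_3 = 0.653620 - (-0.043425)·(0.653620 - 0.853000)/(-0.043425 - (0.701715)) = 0.665239; f(w_3) = -0.006140

0.66524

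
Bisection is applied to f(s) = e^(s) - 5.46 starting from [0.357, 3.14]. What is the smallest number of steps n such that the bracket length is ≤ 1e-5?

Initial width b − a = 3.14 − 0.357 = 2.783000.
After n steps the width is (b−a)/2^n; need (b−a)/2^n ≤ 1e-5.
So n ≥ log₂(2.783000/1e-5) = log₂(278300.0000) ≈ 18.0863.
Hence n = 19.

19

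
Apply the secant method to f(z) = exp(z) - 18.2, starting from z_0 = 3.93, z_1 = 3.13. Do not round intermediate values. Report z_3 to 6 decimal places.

2.911733

Secant update: z_(k+1) = z_k − f(z_k)·(z_k − z_(k-1))/(f(z_k) − f(z_(k-1))).
f(z_0) = 32.706978, f(z_1) = 4.673980
z_2 = 3.130000 - (4.673980)·(3.130000 - 3.930000)/(4.673980 - (32.706978)) = 2.996615; f(z_2) = 1.817661
z_3 = 2.996615 - (1.817661)·(2.996615 - 3.130000)/(1.817661 - (4.673980)) = 2.911733; f(z_3) = 0.188645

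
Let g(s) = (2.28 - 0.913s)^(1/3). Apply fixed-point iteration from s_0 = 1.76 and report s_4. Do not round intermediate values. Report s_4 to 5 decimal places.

s_1 = g(1.760000) = 0.876390
s_2 = g(0.876390) = 1.139567
s_3 = g(1.139567) = 1.074214
s_4 = g(1.074214) = 1.091181

1.09118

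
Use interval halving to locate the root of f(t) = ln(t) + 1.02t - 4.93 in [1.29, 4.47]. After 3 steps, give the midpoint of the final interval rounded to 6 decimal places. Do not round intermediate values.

3.476250

f(1.290000) = -3.359558, f(4.470000) = 1.126788 (opposite signs)
step 1: m = 2.880000, f(m) = -0.934610 < 0 → root in [2.880000, 4.470000]
step 2: m = 3.675000, f(m) = 0.120053 > 0 → root in [2.880000, 3.675000]
step 3: m = 3.277500, f(m) = -0.399869 < 0 → root in [3.277500, 3.675000]
Midpoint of [3.277500, 3.675000] = 3.476250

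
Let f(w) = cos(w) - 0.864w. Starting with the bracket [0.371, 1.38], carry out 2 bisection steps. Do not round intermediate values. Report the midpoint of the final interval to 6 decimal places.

f(0.371000) = 0.611421, f(1.380000) = -1.002679 (opposite signs)
step 1: m = 0.875500, f(m) = -0.115819 < 0 → root in [0.371000, 0.875500]
step 2: m = 0.623250, f(m) = 0.273498 > 0 → root in [0.623250, 0.875500]
Midpoint of [0.623250, 0.875500] = 0.749375

0.749375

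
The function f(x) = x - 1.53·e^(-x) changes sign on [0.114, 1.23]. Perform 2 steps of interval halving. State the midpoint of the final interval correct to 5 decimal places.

f(0.114000) = -1.251155, f(1.230000) = 0.782792 (opposite signs)
step 1: m = 0.672000, f(m) = -0.109350 < 0 → root in [0.672000, 1.230000]
step 2: m = 0.951000, f(m) = 0.359878 > 0 → root in [0.672000, 0.951000]
Midpoint of [0.672000, 0.951000] = 0.811500

0.81150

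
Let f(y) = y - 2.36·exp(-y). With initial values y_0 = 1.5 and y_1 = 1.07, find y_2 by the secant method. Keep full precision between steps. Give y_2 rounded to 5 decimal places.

0.91288

f(y_0) = 0.973413, f(y_1) = 0.260500
y_2 = 1.070000 - (0.260500)·(1.070000 - 1.500000)/(0.260500 - (0.973413)) = 0.912877; f(y_2) = -0.034351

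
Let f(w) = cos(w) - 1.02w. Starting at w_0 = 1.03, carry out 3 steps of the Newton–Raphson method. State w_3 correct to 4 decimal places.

Newton update: w ← w − f(w)/f'(w).
f'(w) = -sin(w) - 1.02
w_0 = 1.030000: f = -0.535781, f' = -1.877299 → w_1 = 1.030000 - (-0.535781)/(-1.877299) = 0.744600
w_1 = 0.744600: f = -0.024133, f' = -1.697678 → w_2 = 0.744600 - (-0.024133)/(-1.697678) = 0.730385
w_2 = 0.730385: f = -0.000075, f' = -1.687156 → w_3 = 0.730385 - (-0.000075)/(-1.687156) = 0.730340

0.7303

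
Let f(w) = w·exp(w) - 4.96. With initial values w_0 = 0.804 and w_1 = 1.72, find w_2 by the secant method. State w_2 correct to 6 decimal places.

1.175085

f(w_0) = -3.163493, f(w_1) = 4.645389
w_2 = 1.720000 - (4.645389)·(1.720000 - 0.804000)/(4.645389 - (-3.163493)) = 1.175085; f(w_2) = -1.154583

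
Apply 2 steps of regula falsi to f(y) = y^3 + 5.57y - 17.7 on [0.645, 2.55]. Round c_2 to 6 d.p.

1.855920

False-position update: c = (a·f(b) − b·f(a))/(f(b) − f(a)); replace the endpoint whose sign matches f(c).
f(0.645000) = -13.839014, f(2.550000) = 13.084875
step 1: c = 1.624180, f(c) = -4.368800 < 0 → new bracket [1.624180, 2.550000]
step 2: c = 1.855920, f(c) = -0.969920 < 0 → new bracket [1.855920, 2.550000]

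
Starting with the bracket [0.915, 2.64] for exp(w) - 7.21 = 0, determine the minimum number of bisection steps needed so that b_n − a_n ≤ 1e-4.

Initial width b − a = 2.64 − 0.915 = 1.725000.
After n steps the width is (b−a)/2^n; need (b−a)/2^n ≤ 1e-4.
So n ≥ log₂(1.725000/1e-4) = log₂(17250.0000) ≈ 14.0743.
Hence n = 15.

15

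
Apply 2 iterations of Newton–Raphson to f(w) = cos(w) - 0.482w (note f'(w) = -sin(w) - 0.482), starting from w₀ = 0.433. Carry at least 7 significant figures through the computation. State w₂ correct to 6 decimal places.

Newton update: w ← w − f(w)/f'(w).
w_0 = 0.433000: f = 0.699005, f' = -0.901596 → w_1 = 0.433000 - (0.699005)/(-0.901596) = 1.208298
w_1 = 1.208298: f = -0.227788, f' = -1.417014 → w_2 = 1.208298 - (-0.227788)/(-1.417014) = 1.047546

1.047546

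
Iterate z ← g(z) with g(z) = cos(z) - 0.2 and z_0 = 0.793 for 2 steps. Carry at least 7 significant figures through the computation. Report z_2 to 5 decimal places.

z_1 = g(0.793000) = 0.501711
z_2 = g(0.501711) = 0.676761

0.67676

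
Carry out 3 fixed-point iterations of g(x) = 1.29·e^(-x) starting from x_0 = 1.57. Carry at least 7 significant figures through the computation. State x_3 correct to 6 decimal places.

0.481083

x_1 = g(1.570000) = 0.268378
x_2 = g(0.268378) = 0.986358
x_3 = g(0.986358) = 0.481083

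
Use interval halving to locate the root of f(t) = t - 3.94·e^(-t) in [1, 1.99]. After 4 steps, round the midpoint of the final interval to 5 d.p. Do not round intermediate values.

1.21656

f(1.000000) = -0.449445, f(1.990000) = 1.451420 (opposite signs)
step 1: m = 1.495000, f(m) = 0.611460 > 0 → root in [1.000000, 1.495000]
step 2: m = 1.247500, f(m) = 0.115845 > 0 → root in [1.000000, 1.247500]
step 3: m = 1.123750, f(m) = -0.156981 < 0 → root in [1.123750, 1.247500]
step 4: m = 1.185625, f(m) = -0.018262 < 0 → root in [1.185625, 1.247500]
Midpoint of [1.185625, 1.247500] = 1.216562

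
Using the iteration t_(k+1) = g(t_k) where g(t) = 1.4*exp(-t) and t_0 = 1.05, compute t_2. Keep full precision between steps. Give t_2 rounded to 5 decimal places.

0.85775

t_1 = g(1.050000) = 0.489913
t_2 = g(0.489913) = 0.857752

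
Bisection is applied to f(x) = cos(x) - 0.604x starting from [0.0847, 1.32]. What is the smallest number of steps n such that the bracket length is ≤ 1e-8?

27

Initial width b − a = 1.32 − 0.0847 = 1.235300.
After n steps the width is (b−a)/2^n; need (b−a)/2^n ≤ 1e-8.
So n ≥ log₂(1.235300/1e-8) = log₂(123530000.0000) ≈ 26.8803.
Hence n = 27.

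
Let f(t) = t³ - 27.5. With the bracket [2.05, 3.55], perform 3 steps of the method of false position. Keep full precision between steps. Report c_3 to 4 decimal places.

False-position update: c = (a·f(b) − b·f(a))/(f(b) − f(a)); replace the endpoint whose sign matches f(c).
f(2.050000) = -18.884875, f(3.550000) = 17.238875
step 1: c = 2.834174, f(c) = -4.734373 < 0 → new bracket [2.834174, 3.550000]
step 2: c = 2.988407, f(c) = -0.811814 < 0 → new bracket [2.988407, 3.550000]
step 3: c = 3.013664, f(c) = -0.129396 < 0 → new bracket [3.013664, 3.550000]

3.0137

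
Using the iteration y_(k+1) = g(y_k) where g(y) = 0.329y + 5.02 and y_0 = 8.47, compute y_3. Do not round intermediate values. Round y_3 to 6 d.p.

7.516577

y_1 = g(8.470000) = 7.806630
y_2 = g(7.806630) = 7.588381
y_3 = g(7.588381) = 7.516577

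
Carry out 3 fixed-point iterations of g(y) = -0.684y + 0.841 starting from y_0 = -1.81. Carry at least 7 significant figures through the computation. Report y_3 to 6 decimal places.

1.238447

y_1 = g(-1.810000) = 2.079040
y_2 = g(2.079040) = -0.581063
y_3 = g(-0.581063) = 1.238447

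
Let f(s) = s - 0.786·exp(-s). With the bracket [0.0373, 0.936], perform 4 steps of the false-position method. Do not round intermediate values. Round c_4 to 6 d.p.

f(0.037300) = -0.719922, f(0.936000) = 0.627736
step 1: c = 0.517388, f(c) = 0.048872 > 0 → new bracket [0.037300, 0.517388]
step 2: c = 0.486869, f(c) = 0.003834 > 0 → new bracket [0.037300, 0.486869]
step 3: c = 0.484487, f(c) = 0.000301 > 0 → new bracket [0.037300, 0.484487]
step 4: c = 0.484300, f(c) = 0.000024 > 0 → new bracket [0.037300, 0.484300]

0.484300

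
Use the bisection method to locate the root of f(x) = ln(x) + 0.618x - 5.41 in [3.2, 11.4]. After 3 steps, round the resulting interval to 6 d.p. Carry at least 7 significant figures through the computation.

f(3.200000) = -2.269249, f(11.400000) = 4.068813 (opposite signs)
step 1: m = 7.300000, f(m) = 1.089274 > 0 → root in [3.200000, 7.300000]
step 2: m = 5.250000, f(m) = -0.507272 < 0 → root in [5.250000, 7.300000]
step 3: m = 6.275000, f(m) = 0.304523 > 0 → root in [5.250000, 6.275000]

[5.250000, 6.275000]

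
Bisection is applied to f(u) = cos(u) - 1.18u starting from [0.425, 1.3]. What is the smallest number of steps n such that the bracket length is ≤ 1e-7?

Initial width b − a = 1.3 − 0.425 = 0.875000.
After n steps the width is (b−a)/2^n; need (b−a)/2^n ≤ 1e-7.
So n ≥ log₂(0.875000/1e-7) = log₂(8750000.0000) ≈ 23.0609.
Hence n = 24.

24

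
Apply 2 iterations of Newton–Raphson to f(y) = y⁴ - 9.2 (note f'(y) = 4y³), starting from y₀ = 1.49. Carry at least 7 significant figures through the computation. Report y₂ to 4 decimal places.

1.7457

Newton update: y ← y − f(y)/f'(y).
y_0 = 1.490000: f = -4.271156, f' = 13.231796 → y_1 = 1.490000 - (-4.271156)/(13.231796) = 1.812795
y_1 = 1.812795: f = 1.599277, f' = 23.829009 → y_2 = 1.812795 - (1.599277)/(23.829009) = 1.745680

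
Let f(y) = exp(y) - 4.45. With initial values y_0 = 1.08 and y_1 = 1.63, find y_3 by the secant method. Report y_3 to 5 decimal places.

Secant update: y_(k+1) = y_k − f(y_k)·(y_k − y_(k-1))/(f(y_k) − f(y_(k-1))).
f(y_0) = -1.505320, f(y_1) = 0.653875
y_2 = 1.630000 - (0.653875)·(1.630000 - 1.080000)/(0.653875 - (-1.505320)) = 1.463442; f(y_2) = -0.129194
y_3 = 1.463442 - (-0.129194)·(1.463442 - 1.630000)/(-0.129194 - (0.653875)) = 1.490921; f(y_3) = -0.008814

1.49092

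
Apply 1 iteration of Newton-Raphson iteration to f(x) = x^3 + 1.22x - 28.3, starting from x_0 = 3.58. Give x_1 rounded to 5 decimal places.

f'(x) = 3x^2 + 1.22
x_0 = 3.580000: f = 21.950312, f' = 39.669200 → x_1 = 3.580000 - (21.950312)/(39.669200) = 3.026666

3.02667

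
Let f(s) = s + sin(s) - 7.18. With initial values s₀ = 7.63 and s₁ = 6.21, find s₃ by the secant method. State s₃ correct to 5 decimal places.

f(s_0) = 1.425021, f(s_1) = -1.043120
s_2 = 6.210000 - (-1.043120)·(6.210000 - 7.630000)/(-1.043120 - (1.425021)) = 6.810140; f(s_2) = 0.133044
s_3 = 6.810140 - (0.133044)·(6.810140 - 6.210000)/(0.133044 - (-1.043120)) = 6.742254; f(s_3) = 0.005368

6.74225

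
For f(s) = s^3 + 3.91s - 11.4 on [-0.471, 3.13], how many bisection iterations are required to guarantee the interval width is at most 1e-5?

19

Initial width b − a = 3.13 − -0.471 = 3.601000.
After n steps the width is (b−a)/2^n; need (b−a)/2^n ≤ 1e-5.
So n ≥ log₂(3.601000/1e-5) = log₂(360100.0000) ≈ 18.4580.
Hence n = 19.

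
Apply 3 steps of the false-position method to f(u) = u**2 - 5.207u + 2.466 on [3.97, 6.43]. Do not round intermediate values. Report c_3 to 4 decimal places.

f(3.970000) = -2.444890, f(6.430000) = 10.329890
step 1: c = 4.440805, f(c) = -0.936523 < 0 → new bracket [4.440805, 6.430000]
step 2: c = 4.606157, f(c) = -0.301577 < 0 → new bracket [4.606157, 6.430000]
step 3: c = 4.657893, f(c) = -0.091681 < 0 → new bracket [4.657893, 6.430000]

4.6579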